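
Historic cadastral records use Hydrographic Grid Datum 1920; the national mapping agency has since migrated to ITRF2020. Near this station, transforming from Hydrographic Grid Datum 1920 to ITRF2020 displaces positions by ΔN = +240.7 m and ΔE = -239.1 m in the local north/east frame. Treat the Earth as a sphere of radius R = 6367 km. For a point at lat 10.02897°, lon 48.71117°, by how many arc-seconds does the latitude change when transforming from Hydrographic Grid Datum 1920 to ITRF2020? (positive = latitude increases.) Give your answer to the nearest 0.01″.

On a sphere of radius R, 1 rad of latitude = R, so Δφ = ΔN / R = 240.7 / 6367000 = 3.7804e-05 rad = 7.798″.

Δφ = 7.80″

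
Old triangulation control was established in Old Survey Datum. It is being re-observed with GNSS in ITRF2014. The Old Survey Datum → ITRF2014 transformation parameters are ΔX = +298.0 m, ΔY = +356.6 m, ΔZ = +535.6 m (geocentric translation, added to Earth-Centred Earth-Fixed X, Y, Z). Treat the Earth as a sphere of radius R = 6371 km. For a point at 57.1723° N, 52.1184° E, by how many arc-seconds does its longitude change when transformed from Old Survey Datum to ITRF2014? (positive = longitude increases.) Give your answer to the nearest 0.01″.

sin φ = 0.840305, cos φ = 0.542115, sin λ = 0.789281, cos λ = 0.614032.
East component: ΔE = −sin λ·ΔX + cos λ·ΔY = −(0.789281)(298.0) + (0.614032)(356.6) = -16.24 m.
1° of latitude spans πR/180 = 111195 m; at latitude φ, 1° of longitude spans that × cos φ = 60280.4 m, so Δλ = -16.24 / 60280.4 × 3600 = -0.970″.

Δλ = -0.97″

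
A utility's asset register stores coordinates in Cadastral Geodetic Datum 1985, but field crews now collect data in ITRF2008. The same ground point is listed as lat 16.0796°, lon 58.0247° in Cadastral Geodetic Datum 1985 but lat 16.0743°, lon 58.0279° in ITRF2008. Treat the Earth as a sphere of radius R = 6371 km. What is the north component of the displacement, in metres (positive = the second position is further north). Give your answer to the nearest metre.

Δφ = 16.0743° − 16.0796° = -0.0053°; Δλ = 58.0279° − 58.0247° = +0.0032°.
1° along a meridian = πR/180 = 111195 m.
ΔN = Δφ × 111195 = -589.3 m; ΔE = Δλ × 111195 × cos(16.0796°) = +0.0032 × 111195 × 0.960878 = 341.9 m.

ΔN = -589 m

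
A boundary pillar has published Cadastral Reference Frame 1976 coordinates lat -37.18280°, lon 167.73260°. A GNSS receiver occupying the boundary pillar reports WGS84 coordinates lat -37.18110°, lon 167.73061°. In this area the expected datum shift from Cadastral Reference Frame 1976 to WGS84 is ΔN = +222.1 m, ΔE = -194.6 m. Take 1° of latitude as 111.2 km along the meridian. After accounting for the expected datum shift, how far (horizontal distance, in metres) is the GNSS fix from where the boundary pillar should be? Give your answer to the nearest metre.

38 m

Observed coordinate differences: Δφ = +0.00170°, Δλ = -0.00199°.
Converting to metres (1° lat = 111200 m, cos φ = 0.796711): observed ΔN = 189.0 m, observed ΔE = -176.3 m.
Subtracting the expected shift leaves a residual of 189.0 − (222.1) = -33.1 m north and -176.3 − (-194.6) = 18.3 m east.
Residual distance = √((-33.1)² + 18.3²) = 37.8 m.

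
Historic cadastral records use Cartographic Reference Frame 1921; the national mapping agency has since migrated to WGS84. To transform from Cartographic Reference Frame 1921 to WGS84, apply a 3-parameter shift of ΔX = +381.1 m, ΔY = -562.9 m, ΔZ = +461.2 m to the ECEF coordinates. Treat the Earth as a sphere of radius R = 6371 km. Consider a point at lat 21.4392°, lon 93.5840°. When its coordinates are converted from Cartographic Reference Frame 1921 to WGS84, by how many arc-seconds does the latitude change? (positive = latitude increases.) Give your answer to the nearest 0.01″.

sin φ = 0.365514, cos φ = 0.930806, sin λ = 0.998044, cos λ = -0.062512.
North component: ΔN = −sin φ cos λ·ΔX − sin φ sin λ·ΔY + cos φ·ΔZ = −(0.365514)(-0.062512)(381.1) − (0.365514)(0.998044)(-562.9) + (0.930806)(461.2) = 643.34 m.
1° of latitude spans πR/180 = 111195 m, so Δφ = 643.34 / 111195 × 3600 = 20.829″.

Δφ = 20.83″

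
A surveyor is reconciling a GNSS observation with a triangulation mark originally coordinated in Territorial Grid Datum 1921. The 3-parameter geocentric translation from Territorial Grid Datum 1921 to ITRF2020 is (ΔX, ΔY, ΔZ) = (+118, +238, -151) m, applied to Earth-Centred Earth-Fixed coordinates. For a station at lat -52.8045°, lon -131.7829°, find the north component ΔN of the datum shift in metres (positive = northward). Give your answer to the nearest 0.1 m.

At φ = -52.8045°, λ = -131.7829°: sin φ = -0.796577, cos φ = 0.604537, sin λ = -0.745675, cos λ = -0.666310.
ΔN = −sin φ cos λ·ΔX − sin φ sin λ·ΔY + cos φ·ΔZ = −(-0.796577)(-0.666310)(118) − (-0.796577)(-0.745675)(238) + (0.604537)(-151) = -295.28 m.

ΔN = -295.3 m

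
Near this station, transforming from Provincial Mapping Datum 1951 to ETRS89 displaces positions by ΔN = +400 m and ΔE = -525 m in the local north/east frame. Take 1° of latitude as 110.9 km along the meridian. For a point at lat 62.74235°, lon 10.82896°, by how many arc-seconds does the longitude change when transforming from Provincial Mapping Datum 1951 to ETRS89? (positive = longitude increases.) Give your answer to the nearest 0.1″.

Δλ = -37.2″

At latitude 62.74235°, cos φ = 0.457993.
1° of longitude at this latitude = 110.9 × cos φ = 50.79 km, so Δλ = -525.0 / 50791.4 = -0.0103364° = -37.211″.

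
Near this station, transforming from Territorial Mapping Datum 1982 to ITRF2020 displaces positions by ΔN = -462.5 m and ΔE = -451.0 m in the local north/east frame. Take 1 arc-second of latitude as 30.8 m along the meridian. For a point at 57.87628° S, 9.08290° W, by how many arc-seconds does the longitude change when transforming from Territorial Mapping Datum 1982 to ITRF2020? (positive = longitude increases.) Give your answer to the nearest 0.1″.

Δλ = -27.5″

At latitude -57.87628°, cos φ = 0.531749.
1″ of longitude at this latitude = 30.80 × cos φ = 16.3779 m, so Δλ = -451.0 / 16.3779 = -27.537″.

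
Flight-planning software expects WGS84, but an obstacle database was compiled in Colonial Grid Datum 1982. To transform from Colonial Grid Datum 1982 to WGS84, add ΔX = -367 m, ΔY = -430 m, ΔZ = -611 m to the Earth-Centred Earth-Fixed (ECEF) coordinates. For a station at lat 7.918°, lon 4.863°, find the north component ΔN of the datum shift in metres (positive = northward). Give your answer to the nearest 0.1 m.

ΔN = -549.8 m

The local north axis is (−sin φ cos λ, −sin φ sin λ, cos φ), giving ΔN = 50.374 + 5.022 − 605.175 = -549.78 m.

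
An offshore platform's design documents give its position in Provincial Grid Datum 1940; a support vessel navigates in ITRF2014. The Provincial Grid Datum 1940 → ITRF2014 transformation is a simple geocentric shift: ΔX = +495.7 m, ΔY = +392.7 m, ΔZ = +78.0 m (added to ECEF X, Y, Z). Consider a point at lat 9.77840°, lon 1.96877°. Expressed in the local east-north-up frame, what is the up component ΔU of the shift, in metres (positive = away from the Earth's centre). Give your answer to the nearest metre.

At φ = 9.77840°, λ = 1.96877°: sin φ = 0.169838, cos φ = 0.985472, sin λ = 0.034355, cos λ = 0.999410.
ΔU = cos φ cos λ·ΔX + cos φ sin λ·ΔY + sin φ·ΔZ = (0.985472)(0.999410)(495.7) + (0.985472)(0.034355)(392.7) + (0.169838)(78.0) = 514.75 m.

ΔU = 515 m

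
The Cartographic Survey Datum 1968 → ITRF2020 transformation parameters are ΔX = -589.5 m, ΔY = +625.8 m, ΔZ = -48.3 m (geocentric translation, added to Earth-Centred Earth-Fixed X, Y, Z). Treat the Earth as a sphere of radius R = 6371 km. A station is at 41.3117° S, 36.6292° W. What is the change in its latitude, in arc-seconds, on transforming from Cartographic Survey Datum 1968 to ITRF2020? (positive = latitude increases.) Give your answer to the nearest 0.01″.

Δφ = -19.27″

sin φ = -0.660155, cos φ = 0.751129, sin λ = -0.596634, cos λ = 0.802514.
North component: ΔN = −sin φ cos λ·ΔX − sin φ sin λ·ΔY + cos φ·ΔZ = −(-0.660155)(0.802514)(-589.5) − (-0.660155)(-0.596634)(625.8) + (0.751129)(-48.3) = -595.07 m.
1° of latitude spans πR/180 = 111195 m, so Δφ = -595.07 / 111195 × 3600 = -19.266″.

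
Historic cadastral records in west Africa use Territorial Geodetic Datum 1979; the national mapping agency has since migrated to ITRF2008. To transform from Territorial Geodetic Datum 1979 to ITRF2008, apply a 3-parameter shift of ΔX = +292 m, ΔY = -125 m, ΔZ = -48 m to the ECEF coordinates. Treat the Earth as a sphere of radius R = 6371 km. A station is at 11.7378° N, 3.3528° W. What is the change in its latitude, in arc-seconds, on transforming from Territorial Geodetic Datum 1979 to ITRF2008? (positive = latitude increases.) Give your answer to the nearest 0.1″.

sin φ = 0.203433, cos φ = 0.979089, sin λ = -0.058484, cos λ = 0.998288.
North component: ΔN = −sin φ cos λ·ΔX − sin φ sin λ·ΔY + cos φ·ΔZ = −(0.203433)(0.998288)(292) − (0.203433)(-0.058484)(-125) + (0.979089)(-48) = -107.78 m.
1° of latitude spans πR/180 = 111195 m, so Δφ = -107.78 / 111195 × 3600 = -3.490″.

Δφ = -3.5″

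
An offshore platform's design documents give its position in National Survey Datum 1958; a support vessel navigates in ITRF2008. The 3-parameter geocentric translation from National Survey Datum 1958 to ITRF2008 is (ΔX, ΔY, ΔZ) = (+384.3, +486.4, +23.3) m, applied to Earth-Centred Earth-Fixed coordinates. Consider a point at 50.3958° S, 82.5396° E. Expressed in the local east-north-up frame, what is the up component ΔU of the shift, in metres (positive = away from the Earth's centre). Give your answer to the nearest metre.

ΔU = 321 m

The local up (radial) axis is (cos φ cos λ, cos φ sin λ, sin φ), giving ΔU = 31.809 + 307.446 − 17.952 = 321.30 m.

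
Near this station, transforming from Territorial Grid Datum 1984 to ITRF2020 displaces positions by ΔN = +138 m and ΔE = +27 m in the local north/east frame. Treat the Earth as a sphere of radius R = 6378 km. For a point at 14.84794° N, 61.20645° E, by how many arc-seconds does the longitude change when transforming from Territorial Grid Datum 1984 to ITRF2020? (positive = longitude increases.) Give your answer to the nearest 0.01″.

At latitude 14.84794°, cos φ = 0.966609.
One radian of longitude at latitude φ spans R cos φ, so Δλ = ΔE / (R cos φ) = 27.0 / (6378000 × 0.966609) = 4.3795e-06 rad = 0.903″.

Δλ = 0.90″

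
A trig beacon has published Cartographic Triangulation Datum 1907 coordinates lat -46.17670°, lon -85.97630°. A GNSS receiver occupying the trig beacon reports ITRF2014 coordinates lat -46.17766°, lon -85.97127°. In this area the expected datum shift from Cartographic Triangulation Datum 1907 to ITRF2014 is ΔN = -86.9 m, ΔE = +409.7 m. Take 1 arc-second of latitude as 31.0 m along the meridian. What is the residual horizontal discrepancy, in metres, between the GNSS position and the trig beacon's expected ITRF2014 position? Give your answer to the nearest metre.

29 m

Observed coordinate differences: Δφ = -0.00096°, Δλ = +0.00503°.
Converting to metres (1° lat = 111600 m, cos φ = 0.692437): observed ΔN = -107.1 m, observed ΔE = 388.7 m.
Subtracting the expected shift leaves a residual of -107.1 − (-86.9) = -20.2 m north and 388.7 − (409.7) = -21.0 m east.
Residual distance = √((-20.2)² + (-21.0)²) = 29.2 m.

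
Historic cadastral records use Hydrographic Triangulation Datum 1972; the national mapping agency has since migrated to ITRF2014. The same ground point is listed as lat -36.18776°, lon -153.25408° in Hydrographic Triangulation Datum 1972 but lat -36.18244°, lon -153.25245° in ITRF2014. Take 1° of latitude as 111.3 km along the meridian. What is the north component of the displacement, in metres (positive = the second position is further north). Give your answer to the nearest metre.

ΔN = 592 m

Δφ = -36.18244° − -36.18776° = +0.00532°; Δλ = -153.25245° − -153.25408° = +0.00163°.
ΔN = Δφ × 111300 = 592.1 m; ΔE = Δλ × 111300 × cos(-36.18776°) = +0.00163 × 111300 × 0.807086 = 146.4 m.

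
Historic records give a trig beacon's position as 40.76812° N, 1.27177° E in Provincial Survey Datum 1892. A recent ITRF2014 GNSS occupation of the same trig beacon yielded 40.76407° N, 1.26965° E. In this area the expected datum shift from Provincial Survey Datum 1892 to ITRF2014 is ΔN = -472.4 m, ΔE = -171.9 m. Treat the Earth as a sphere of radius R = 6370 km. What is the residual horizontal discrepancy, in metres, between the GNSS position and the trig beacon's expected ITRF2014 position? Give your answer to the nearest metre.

23 m

Observed coordinate differences: Δφ = -0.00405°, Δλ = -0.00212°.
Converting to metres (1° lat = 111177 m, cos φ = 0.757359): observed ΔN = -450.3 m, observed ΔE = -178.5 m.
Subtracting the expected shift leaves a residual of -450.3 − (-472.4) = 22.1 m north and -178.5 − (-171.9) = -6.6 m east.
Residual distance = √(22.1² + (-6.6)²) = 23.1 m.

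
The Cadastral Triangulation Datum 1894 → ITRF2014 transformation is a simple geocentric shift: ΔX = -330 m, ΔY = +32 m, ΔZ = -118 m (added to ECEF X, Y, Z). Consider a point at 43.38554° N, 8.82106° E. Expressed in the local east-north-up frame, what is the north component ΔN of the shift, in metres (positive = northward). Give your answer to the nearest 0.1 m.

ΔN = 134.9 m

The local north axis is (−sin φ cos λ, −sin φ sin λ, cos φ), giving ΔN = 223.997 − 3.371 − 85.756 = 134.87 m.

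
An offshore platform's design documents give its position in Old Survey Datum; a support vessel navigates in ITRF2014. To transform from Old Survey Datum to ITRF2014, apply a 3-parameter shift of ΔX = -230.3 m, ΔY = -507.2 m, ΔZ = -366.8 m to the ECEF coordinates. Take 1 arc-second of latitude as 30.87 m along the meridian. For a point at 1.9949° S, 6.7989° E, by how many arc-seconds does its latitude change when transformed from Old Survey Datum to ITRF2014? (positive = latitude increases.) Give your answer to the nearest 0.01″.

sin φ = -0.034811, cos φ = 0.999394, sin λ = 0.118385, cos λ = 0.992968.
North component: ΔN = −sin φ cos λ·ΔX − sin φ sin λ·ΔY + cos φ·ΔZ = −(-0.034811)(0.992968)(-230.3) − (-0.034811)(0.118385)(-507.2) + (0.999394)(-366.8) = -376.63 m.
1° of latitude spans 3600 × 30.87 = 111132 m, so Δφ = -376.63 / 111132 × 3600 = -12.200″.

Δφ = -12.20″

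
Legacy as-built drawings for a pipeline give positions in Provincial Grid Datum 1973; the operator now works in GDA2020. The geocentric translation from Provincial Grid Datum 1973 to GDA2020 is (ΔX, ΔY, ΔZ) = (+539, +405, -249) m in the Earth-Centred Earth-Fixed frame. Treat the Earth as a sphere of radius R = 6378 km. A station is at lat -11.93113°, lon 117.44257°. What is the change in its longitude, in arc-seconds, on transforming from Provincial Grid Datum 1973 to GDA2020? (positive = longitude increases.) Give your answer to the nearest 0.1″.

sin φ = -0.206736, cos φ = 0.978397, sin λ = 0.887473, cos λ = -0.460859.
East component: ΔE = −sin λ·ΔX + cos λ·ΔY = −(0.887473)(539) + (-0.460859)(405) = -665.00 m.
1° of latitude spans πR/180 = 111317 m; at latitude φ, 1° of longitude spans that × cos φ = 108912.3 m, so Δλ = -665.00 / 108912.3 × 3600 = -21.981″.

Δλ = -22.0″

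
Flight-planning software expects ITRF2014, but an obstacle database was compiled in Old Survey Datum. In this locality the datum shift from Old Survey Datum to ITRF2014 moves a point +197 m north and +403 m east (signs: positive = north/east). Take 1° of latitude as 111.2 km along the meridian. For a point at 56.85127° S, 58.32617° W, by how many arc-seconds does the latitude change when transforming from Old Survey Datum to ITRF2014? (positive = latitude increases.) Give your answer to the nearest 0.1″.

Δφ = 6.4″

1° of latitude = 111.2 km, so Δφ = 197.0 / 111200 = 0.0017716° = 6.378″.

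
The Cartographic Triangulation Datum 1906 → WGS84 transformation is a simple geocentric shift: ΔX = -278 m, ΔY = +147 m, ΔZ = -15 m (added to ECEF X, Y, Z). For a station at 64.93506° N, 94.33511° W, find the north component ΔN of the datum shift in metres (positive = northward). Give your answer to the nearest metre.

The local north axis is (−sin φ cos λ, −sin φ sin λ, cos φ), giving ΔN = -19.035 + 132.776 − 6.355 = 107.39 m.

ΔN = 107 m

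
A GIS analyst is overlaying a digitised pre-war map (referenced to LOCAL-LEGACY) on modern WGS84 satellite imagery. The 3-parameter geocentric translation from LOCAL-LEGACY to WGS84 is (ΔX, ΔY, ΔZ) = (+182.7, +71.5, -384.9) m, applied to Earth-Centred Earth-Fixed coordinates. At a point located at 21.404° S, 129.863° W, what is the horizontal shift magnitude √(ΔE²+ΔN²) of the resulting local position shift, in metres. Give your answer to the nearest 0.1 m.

The local east axis at (φ, λ) is (−sin λ, cos λ, 0), so ΔE = −sin(-129.863°)·182.7 + cos(-129.863°)·71.5 = 94.41 m.
The local north axis is (−sin φ cos λ, −sin φ sin λ, cos φ), giving ΔN = -42.736 − 20.029 − 358.354 = -421.12 m.
Horizontal magnitude = √(ΔE² + ΔN²) = √(94.41² + (-421.12)²) = 431.57 m.

431.6 m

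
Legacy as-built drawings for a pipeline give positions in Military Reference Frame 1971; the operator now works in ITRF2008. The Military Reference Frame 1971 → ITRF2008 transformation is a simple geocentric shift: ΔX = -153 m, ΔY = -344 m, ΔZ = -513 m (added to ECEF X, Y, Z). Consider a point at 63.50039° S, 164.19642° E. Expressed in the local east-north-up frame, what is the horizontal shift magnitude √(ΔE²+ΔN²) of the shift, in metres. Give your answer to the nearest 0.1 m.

414.3 m

The local east axis at (φ, λ) is (−sin λ, cos λ, 0), so ΔE = −sin(164.19642°)·(-153) + cos(164.19642°)·(-344) = 372.67 m.
The local north axis is (−sin φ cos λ, −sin φ sin λ, cos φ), giving ΔN = 131.750 − 83.842 − 228.896 = -180.99 m.
Horizontal magnitude = √(ΔE² + ΔN²) = √(372.67² + (-180.99)²) = 414.29 m.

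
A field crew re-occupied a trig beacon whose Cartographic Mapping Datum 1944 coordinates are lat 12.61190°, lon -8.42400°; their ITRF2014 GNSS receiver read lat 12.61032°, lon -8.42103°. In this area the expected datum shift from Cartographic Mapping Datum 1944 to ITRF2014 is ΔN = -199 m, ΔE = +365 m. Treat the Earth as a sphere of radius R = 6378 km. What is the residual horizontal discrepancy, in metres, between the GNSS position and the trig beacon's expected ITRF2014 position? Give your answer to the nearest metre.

Observed coordinate differences: Δφ = -0.00158°, Δλ = +0.00297°.
Converting to metres (1° lat = 111317 m, cos φ = 0.975871): observed ΔN = -175.9 m, observed ΔE = 322.6 m.
Subtracting the expected shift leaves a residual of -175.9 − (-199) = 23.1 m north and 322.6 − (365) = -42.4 m east.
Residual distance = √(23.1² + (-42.4)²) = 48.3 m.

48 m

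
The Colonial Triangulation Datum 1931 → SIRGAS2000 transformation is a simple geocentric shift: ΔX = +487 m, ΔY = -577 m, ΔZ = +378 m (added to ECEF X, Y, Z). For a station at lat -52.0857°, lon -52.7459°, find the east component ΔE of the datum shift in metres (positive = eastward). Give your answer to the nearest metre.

ΔE = 38 m

At φ = -52.0857°, λ = -52.7459°: sin φ = -0.788931, cos φ = 0.614482, sin λ = -0.795959, cos λ = 0.605351.
ΔE = −sin λ·ΔX + cos λ·ΔY = −(-0.795959)·(487) + (0.605351)·(-577) = 38.34 m.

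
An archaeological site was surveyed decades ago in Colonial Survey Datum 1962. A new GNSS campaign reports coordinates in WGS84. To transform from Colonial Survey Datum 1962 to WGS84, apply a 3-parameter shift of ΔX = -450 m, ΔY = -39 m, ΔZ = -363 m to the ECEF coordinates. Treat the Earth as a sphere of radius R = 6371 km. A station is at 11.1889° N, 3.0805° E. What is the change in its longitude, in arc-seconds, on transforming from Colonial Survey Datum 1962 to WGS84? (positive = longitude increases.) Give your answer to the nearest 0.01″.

Δλ = -0.49″

sin φ = 0.194044, cos φ = 0.980993, sin λ = 0.053739, cos λ = 0.998555.
East component: ΔE = −sin λ·ΔX + cos λ·ΔY = −(0.053739)(-450) + (0.998555)(-39) = -14.76 m.
1° of latitude spans πR/180 = 111195 m; at latitude φ, 1° of longitude spans that × cos φ = 109081.4 m, so Δλ = -14.76 / 109081.4 × 3600 = -0.487″.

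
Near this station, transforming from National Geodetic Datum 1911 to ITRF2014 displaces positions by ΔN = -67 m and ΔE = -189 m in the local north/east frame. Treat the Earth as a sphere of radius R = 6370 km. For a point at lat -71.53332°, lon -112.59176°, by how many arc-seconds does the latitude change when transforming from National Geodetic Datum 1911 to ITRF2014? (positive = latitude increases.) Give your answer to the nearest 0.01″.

On a sphere of radius R, 1 rad of latitude = R, so Δφ = ΔN / R = -67.0 / 6370000 = -1.0518e-05 rad = -2.170″.

Δφ = -2.17″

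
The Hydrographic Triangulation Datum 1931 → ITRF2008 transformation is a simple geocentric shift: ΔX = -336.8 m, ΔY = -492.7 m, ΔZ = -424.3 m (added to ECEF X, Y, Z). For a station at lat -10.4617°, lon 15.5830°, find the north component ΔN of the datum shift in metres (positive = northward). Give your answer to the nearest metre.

ΔN = -500 m

The local north axis is (−sin φ cos λ, −sin φ sin λ, cos φ), giving ΔN = -58.908 − 24.033 − 417.247 = -500.19 m.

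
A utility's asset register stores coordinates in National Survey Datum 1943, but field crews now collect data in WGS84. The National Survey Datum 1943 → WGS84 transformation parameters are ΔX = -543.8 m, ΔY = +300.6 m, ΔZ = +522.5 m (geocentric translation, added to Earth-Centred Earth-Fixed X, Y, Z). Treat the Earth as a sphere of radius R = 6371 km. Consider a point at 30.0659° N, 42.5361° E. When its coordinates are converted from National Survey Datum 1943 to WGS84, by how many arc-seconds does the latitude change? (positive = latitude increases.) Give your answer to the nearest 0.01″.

Δφ = 17.84″

sin φ = 0.500996, cos φ = 0.865450, sin λ = 0.676055, cos λ = 0.736852.
North component: ΔN = −sin φ cos λ·ΔX − sin φ sin λ·ΔY + cos φ·ΔZ = −(0.500996)(0.736852)(-543.8) − (0.500996)(0.676055)(300.6) + (0.865450)(522.5) = 551.13 m.
1° of latitude spans πR/180 = 111195 m, so Δφ = 551.13 / 111195 × 3600 = 17.843″.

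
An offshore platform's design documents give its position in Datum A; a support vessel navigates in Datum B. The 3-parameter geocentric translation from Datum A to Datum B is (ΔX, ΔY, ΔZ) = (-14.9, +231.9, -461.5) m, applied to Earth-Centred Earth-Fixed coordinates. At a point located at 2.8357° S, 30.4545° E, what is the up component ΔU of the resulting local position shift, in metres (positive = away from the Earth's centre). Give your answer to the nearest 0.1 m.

At φ = -2.8357°, λ = 30.4545°: sin φ = -0.049472, cos φ = 0.998776, sin λ = 0.506854, cos λ = 0.862032.
ΔU = cos φ cos λ·ΔX + cos φ sin λ·ΔY + sin φ·ΔZ = (0.998776)(0.862032)(-14.9) + (0.998776)(0.506854)(231.9) + (-0.049472)(-461.5) = 127.40 m.

ΔU = 127.4 m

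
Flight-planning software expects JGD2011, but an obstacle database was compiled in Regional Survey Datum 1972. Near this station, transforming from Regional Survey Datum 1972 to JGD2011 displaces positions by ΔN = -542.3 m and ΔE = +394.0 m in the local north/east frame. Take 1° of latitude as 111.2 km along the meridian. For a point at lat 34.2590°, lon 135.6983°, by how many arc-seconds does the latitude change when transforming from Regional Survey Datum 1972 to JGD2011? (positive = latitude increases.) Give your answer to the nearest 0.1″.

Δφ = -17.6″

1° of latitude = 111.2 km, so Δφ = -542.3 / 111200 = -0.0048768° = -17.556″.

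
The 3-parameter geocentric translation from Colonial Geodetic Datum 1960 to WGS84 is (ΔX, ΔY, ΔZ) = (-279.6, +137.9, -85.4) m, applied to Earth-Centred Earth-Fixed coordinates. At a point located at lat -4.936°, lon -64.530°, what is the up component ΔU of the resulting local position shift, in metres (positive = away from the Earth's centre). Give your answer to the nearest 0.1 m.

ΔU = -236.5 m

The local up (radial) axis is (cos φ cos λ, cos φ sin λ, sin φ), giving ΔU = -119.793 − 124.036 + 7.348 = -236.48 m.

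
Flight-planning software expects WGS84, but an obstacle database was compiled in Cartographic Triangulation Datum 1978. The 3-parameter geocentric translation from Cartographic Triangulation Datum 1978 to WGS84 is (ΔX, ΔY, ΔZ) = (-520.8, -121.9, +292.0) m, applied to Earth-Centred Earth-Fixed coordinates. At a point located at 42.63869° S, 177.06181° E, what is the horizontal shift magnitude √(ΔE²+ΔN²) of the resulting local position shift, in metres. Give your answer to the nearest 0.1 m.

582.1 m

The local east axis at (φ, λ) is (−sin λ, cos λ, 0), so ΔE = −sin(177.06181°)·(-520.8) + cos(177.06181°)·(-121.9) = 148.44 m.
The local north axis is (−sin φ cos λ, −sin φ sin λ, cos φ), giving ΔN = 352.312 − 4.233 + 214.807 = 562.89 m.
Horizontal magnitude = √(ΔE² + ΔN²) = √(148.44² + 562.89²) = 582.13 m.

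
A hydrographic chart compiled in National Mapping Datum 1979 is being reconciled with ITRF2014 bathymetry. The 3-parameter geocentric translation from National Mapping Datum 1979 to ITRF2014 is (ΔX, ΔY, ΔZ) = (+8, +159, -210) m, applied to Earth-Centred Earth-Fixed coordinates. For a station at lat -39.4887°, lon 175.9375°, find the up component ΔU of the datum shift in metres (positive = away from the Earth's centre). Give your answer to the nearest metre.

At φ = -39.4887°, λ = 175.9375°: sin φ = -0.635926, cos φ = 0.771750, sin λ = 0.070845, cos λ = -0.997487.
ΔU = cos φ cos λ·ΔX + cos φ sin λ·ΔY + sin φ·ΔZ = (0.771750)(-0.997487)(8) + (0.771750)(0.070845)(159) + (-0.635926)(-210) = 136.08 m.

ΔU = 136 m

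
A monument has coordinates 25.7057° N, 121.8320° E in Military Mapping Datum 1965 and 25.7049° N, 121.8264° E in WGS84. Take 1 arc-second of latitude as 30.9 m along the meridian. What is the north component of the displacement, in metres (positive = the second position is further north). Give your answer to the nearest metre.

Δφ = 25.7049° − 25.7057° = -0.0008°; Δλ = 121.8264° − 121.8320° = -0.0056°.
1° of latitude = 3600 × 30.90 = 111240 m.
ΔN = Δφ × 111240 = -89.0 m; ΔE = Δλ × 111240 × cos(25.7057°) = -0.0056 × 111240 × 0.901034 = -561.3 m.

ΔN = -89 m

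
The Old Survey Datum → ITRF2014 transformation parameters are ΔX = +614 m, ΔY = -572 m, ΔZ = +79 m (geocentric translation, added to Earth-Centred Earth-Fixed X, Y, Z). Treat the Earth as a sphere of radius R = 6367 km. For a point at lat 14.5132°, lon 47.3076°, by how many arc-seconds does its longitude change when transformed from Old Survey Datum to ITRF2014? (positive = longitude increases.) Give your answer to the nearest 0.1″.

Δλ = -28.1″

sin φ = 0.250603, cos φ = 0.968090, sin λ = 0.735005, cos λ = 0.678062.
East component: ΔE = −sin λ·ΔX + cos λ·ΔY = −(0.735005)(614) + (0.678062)(-572) = -839.14 m.
1° of latitude spans πR/180 = 111125 m; at latitude φ, 1° of longitude spans that × cos φ = 107579.1 m, so Δλ = -839.14 / 107579.1 × 3600 = -28.081″.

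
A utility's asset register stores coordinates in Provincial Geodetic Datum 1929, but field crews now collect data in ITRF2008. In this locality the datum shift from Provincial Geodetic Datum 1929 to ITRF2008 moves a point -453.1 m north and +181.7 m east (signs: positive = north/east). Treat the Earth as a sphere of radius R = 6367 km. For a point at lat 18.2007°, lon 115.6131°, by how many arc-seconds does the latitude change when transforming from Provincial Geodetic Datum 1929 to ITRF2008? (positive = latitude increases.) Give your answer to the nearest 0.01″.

On a sphere of radius R, 1 rad of latitude = R, so Δφ = ΔN / R = -453.1 / 6367000 = -7.1164e-05 rad = -14.679″.

Δφ = -14.68″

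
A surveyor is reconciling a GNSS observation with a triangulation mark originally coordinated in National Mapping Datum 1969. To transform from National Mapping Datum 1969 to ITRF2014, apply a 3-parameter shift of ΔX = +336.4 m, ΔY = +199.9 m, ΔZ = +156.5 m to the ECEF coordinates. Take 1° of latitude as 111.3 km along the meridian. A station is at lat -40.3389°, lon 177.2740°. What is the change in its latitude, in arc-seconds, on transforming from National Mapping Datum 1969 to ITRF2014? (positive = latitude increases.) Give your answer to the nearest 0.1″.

sin φ = -0.647307, cos φ = 0.762229, sin λ = 0.047560, cos λ = -0.998868.
North component: ΔN = −sin φ cos λ·ΔX − sin φ sin λ·ΔY + cos φ·ΔZ = −(-0.647307)(-0.998868)(336.4) − (-0.647307)(0.047560)(199.9) + (0.762229)(156.5) = -92.06 m.
1° of latitude spans 111300 m, so Δφ = -92.06 / 111300 × 3600 = -2.978″.

Δφ = -3.0″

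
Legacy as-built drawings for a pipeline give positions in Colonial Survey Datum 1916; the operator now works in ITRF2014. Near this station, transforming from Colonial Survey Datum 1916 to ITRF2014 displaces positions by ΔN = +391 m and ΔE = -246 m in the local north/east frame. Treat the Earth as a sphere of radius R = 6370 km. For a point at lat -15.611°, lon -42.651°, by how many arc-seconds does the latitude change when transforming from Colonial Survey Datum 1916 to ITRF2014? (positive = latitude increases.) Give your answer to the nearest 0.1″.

Δφ = 12.7″

On a sphere of radius R, 1 rad of latitude = R, so Δφ = ΔN / R = 391.0 / 6370000 = 6.1381e-05 rad = 12.661″.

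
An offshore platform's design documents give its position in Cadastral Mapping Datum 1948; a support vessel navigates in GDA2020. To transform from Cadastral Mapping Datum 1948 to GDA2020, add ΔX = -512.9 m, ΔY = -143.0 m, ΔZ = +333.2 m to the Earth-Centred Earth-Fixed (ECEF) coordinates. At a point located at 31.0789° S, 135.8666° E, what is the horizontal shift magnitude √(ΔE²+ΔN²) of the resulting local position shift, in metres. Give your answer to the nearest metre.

625 m

At φ = -31.0789°, λ = 135.8666°: sin φ = -0.516218, cos φ = 0.856457, sin λ = 0.696331, cos λ = -0.717721.
ΔE = −sin λ·ΔX + cos λ·ΔY = −(0.696331)·(-512.9) + (-0.717721)·(-143.0) = 459.78 m.
ΔN = −sin φ cos λ·ΔX − sin φ sin λ·ΔY + cos φ·ΔZ = −(-0.516218)(-0.717721)(-512.9) − (-0.516218)(0.696331)(-143.0) + (0.856457)(333.2) = 424.00 m.
Horizontal magnitude = √(ΔE² + ΔN²) = √(459.78² + 424.00²) = 625.44 m.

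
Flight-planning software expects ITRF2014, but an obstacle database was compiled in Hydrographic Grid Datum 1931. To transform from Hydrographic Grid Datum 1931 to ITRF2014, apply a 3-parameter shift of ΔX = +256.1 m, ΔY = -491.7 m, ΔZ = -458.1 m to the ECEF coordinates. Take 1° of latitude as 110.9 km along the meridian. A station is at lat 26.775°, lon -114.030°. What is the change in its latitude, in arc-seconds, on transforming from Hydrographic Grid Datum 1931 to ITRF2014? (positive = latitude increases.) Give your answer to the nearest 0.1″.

Δφ = -18.3″

sin φ = 0.450488, cos φ = 0.892782, sin λ = -0.913332, cos λ = -0.407215.
North component: ΔN = −sin φ cos λ·ΔX − sin φ sin λ·ΔY + cos φ·ΔZ = −(0.450488)(-0.407215)(256.1) − (0.450488)(-0.913332)(-491.7) + (0.892782)(-458.1) = -564.31 m.
1° of latitude spans 110900 m, so Δφ = -564.31 / 110900 × 3600 = -18.318″.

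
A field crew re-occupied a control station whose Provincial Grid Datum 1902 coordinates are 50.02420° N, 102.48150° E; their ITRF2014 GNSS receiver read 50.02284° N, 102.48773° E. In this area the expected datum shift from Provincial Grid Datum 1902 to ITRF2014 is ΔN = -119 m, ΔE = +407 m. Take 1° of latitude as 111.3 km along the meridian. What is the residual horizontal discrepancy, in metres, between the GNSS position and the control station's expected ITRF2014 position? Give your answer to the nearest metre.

50 m

Observed coordinate differences: Δφ = -0.00136°, Δλ = +0.00623°.
Converting to metres (1° lat = 111300 m, cos φ = 0.642464): observed ΔN = -151.4 m, observed ΔE = 445.5 m.
Subtracting the expected shift leaves a residual of -151.4 − (-119) = -32.4 m north and 445.5 − (407) = 38.5 m east.
Residual distance = √((-32.4)² + 38.5²) = 50.3 m.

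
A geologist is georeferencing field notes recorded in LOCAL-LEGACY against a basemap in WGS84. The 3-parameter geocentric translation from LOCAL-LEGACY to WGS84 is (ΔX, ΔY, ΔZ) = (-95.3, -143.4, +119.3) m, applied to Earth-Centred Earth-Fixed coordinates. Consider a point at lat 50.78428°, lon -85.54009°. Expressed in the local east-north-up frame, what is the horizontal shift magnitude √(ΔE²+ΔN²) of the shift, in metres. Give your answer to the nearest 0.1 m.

110.2 m

At φ = 50.78428°, λ = -85.54009°: sin φ = 0.774771, cos φ = 0.632242, sin λ = -0.996972, cos λ = 0.077762.
ΔE = −sin λ·ΔX + cos λ·ΔY = −(-0.996972)·(-95.3) + (0.077762)·(-143.4) = -106.16 m.
ΔN = −sin φ cos λ·ΔX − sin φ sin λ·ΔY + cos φ·ΔZ = −(0.774771)(0.077762)(-95.3) − (0.774771)(-0.996972)(-143.4) + (0.632242)(119.3) = -29.60 m.
Horizontal magnitude = √(ΔE² + ΔN²) = √((-106.16)² + (-29.60)²) = 110.21 m.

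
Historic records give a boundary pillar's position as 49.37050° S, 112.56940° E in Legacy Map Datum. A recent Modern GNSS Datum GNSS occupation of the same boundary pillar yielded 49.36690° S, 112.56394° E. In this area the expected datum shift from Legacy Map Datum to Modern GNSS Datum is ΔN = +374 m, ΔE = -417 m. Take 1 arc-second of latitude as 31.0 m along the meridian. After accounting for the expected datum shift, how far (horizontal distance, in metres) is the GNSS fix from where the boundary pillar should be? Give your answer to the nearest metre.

Observed coordinate differences: Δφ = +0.00360°, Δλ = -0.00546°.
Converting to metres (1° lat = 111600 m, cos φ = 0.651165): observed ΔN = 401.8 m, observed ΔE = -396.8 m.
Subtracting the expected shift leaves a residual of 401.8 − (374) = 27.8 m north and -396.8 − (-417) = 20.2 m east.
Residual distance = √(27.8² + 20.2²) = 34.3 m.

34 m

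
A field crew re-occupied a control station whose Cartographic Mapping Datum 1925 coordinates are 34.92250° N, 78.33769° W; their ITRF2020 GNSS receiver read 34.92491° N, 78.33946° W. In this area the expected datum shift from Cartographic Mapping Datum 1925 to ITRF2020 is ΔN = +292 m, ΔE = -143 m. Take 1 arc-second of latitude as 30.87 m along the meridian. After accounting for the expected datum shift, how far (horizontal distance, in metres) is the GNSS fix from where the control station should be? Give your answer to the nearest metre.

Observed coordinate differences: Δφ = +0.00241°, Δλ = -0.00177°.
Converting to metres (1° lat = 111132 m, cos φ = 0.819927): observed ΔN = 267.8 m, observed ΔE = -161.3 m.
Subtracting the expected shift leaves a residual of 267.8 − (292) = -24.2 m north and -161.3 − (-143) = -18.3 m east.
Residual distance = √((-24.2)² + (-18.3)²) = 30.3 m.

30 m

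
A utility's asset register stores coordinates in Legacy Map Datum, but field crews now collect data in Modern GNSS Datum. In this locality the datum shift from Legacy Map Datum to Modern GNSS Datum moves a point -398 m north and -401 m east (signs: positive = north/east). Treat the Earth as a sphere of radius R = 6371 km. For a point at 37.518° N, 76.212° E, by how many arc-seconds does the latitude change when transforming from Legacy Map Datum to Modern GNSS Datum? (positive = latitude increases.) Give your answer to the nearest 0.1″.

Δφ = -12.9″

On a sphere of radius R, 1 rad of latitude = R, so Δφ = ΔN / R = -398.0 / 6371000 = -6.2471e-05 rad = -12.885″.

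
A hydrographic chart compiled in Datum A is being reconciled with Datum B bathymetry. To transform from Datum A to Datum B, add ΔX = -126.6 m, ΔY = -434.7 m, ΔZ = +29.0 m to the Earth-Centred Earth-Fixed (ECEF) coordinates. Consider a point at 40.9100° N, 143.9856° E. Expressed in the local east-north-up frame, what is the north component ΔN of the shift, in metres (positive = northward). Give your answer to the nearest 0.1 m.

The local north axis is (−sin φ cos λ, −sin φ sin λ, cos φ), giving ΔN = -67.061 + 167.385 + 21.916 = 122.24 m.

ΔN = 122.2 m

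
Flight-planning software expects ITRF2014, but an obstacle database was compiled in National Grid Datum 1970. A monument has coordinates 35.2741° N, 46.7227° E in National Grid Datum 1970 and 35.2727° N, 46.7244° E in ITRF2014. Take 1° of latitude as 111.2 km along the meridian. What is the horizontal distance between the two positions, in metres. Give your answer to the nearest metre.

Δφ = 35.2727° − 35.2741° = -0.0014°; Δλ = 46.7244° − 46.7227° = +0.0017°.
ΔN = Δφ × 111200 = -155.7 m; ΔE = Δλ × 111200 × cos(35.2741°) = +0.0017 × 111200 × 0.816399 = 154.3 m.
Distance = √(ΔE² + ΔN²) = √(154.3² + (-155.7)²) = 219.2 m.

219 m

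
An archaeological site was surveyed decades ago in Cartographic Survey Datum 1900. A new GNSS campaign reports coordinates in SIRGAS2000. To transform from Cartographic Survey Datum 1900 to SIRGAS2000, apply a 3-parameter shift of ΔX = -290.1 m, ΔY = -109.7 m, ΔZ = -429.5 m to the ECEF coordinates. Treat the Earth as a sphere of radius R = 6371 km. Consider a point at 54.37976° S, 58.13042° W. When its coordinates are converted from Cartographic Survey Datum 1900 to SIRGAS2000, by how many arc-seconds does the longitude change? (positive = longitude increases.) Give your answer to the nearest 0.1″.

Δλ = -16.9″

sin φ = -0.812895, cos φ = 0.582410, sin λ = -0.849252, cos λ = 0.527988.
East component: ΔE = −sin λ·ΔX + cos λ·ΔY = −(-0.849252)(-290.1) + (0.527988)(-109.7) = -304.29 m.
1° of latitude spans πR/180 = 111195 m; at latitude φ, 1° of longitude spans that × cos φ = 64761.1 m, so Δλ = -304.29 / 64761.1 × 3600 = -16.915″.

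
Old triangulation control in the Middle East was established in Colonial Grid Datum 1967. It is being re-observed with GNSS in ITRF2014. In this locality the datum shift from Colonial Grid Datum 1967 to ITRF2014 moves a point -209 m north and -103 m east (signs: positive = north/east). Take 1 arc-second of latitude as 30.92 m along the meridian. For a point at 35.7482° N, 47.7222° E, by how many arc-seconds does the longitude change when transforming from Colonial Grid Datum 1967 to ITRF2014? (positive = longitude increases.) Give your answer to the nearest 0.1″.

Δλ = -4.1″

At latitude 35.7482°, cos φ = 0.811592.
1″ of longitude at this latitude = 30.92 × cos φ = 25.0944 m, so Δλ = -103.0 / 25.0944 = -4.104″.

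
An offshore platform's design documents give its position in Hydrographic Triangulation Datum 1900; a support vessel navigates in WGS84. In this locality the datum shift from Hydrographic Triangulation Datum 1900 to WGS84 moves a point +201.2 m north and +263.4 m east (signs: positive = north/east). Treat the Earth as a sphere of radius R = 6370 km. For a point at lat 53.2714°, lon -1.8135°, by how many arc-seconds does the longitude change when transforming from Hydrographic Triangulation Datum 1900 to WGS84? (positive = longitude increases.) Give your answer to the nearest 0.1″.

At latitude 53.2714°, cos φ = 0.598025.
One radian of longitude at latitude φ spans R cos φ, so Δλ = ΔE / (R cos φ) = 263.4 / (6370000 × 0.598025) = 6.9144e-05 rad = 14.262″.

Δλ = 14.3″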